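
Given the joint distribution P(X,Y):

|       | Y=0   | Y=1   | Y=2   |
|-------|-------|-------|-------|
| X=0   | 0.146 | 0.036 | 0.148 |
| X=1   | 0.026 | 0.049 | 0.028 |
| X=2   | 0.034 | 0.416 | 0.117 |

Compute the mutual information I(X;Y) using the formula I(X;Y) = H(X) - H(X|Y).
0.2829 bits

I(X;Y) = H(X) - H(X|Y)

Marginal of X (row sums):
  P(X=0) = 0.146 + 0.036 + 0.148 = 0.330
  P(X=1) = 0.026 + 0.049 + 0.028 = 0.103
  P(X=2) = 0.034 + 0.416 + 0.117 = 0.567
H(X) = -[0.330·log₂(0.330) + 0.103·log₂(0.103) + 0.567·log₂(0.567)]
  = 0.5278 + 0.3378 + 0.4641 = 1.3297 bits

Marginal of Y (column sums):
  P(Y=0) = 0.146 + 0.026 + 0.034 = 0.206
  P(Y=1) = 0.036 + 0.049 + 0.416 = 0.501
  P(Y=2) = 0.148 + 0.028 + 0.117 = 0.293
H(X|Y) = Σ_y P(y)·H(X|Y=y):
  Y=0: P(Y=0) = 0.206, P(X|Y=0) = (73/103, 13/103, 17/103) → H(X|Y=0) = 1.1579
  Y=1: P(Y=1) = 0.501, P(X|Y=1) = (12/167, 49/501, 416/501) → H(X|Y=1) = 0.8237
  Y=2: P(Y=2) = 0.293, P(X|Y=2) = (148/293, 28/293, 117/293) → H(X|Y=2) = 1.3503
H(X|Y) = 0.206·1.1579 + 0.501·0.8237 + 0.293·1.3503 = 1.0468 bits

I(X;Y) = H(X) - H(X|Y) = 1.3297 - 1.0468 = 0.2829 bits

Cross-check via I(X;Y) = H(X) + H(Y) - H(X,Y): computing H(Y) from the column sums and H(X,Y) from the 9 cells in the same way gives H(Y) = 1.4880 bits and H(X,Y) = 2.5348 bits, so
I(X;Y) = 1.3297 + 1.4880 - 2.5348 = 0.2829 bits ✓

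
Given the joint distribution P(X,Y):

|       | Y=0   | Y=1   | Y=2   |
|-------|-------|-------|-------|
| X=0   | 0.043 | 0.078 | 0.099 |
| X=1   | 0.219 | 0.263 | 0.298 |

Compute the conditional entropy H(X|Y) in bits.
0.7550 bits

H(X|Y) = H(X,Y) - H(Y)

H(X,Y) = -Σ_{x,y} P(x,y) log₂ P(x,y). Per-cell terms -P(x,y)·log₂P(x,y):
  X=0: 0.1952, 0.2871, 0.3303
  X=1: 0.4798, 0.5068, 0.5205
Sum of the 6 terms: H(X,Y) = 2.3197 bits

Marginal of Y (column sums):
  P(Y=0) = 0.043 + 0.219 = 0.262
  P(Y=1) = 0.078 + 0.263 = 0.341
  P(Y=2) = 0.099 + 0.298 = 0.397
H(Y) = -[0.262·log₂(0.262) + 0.341·log₂(0.341) + 0.397·log₂(0.397)]
  = 0.5063 + 0.5293 + 0.5291 = 1.5647 bits

H(X|Y) = H(X,Y) - H(Y) = 2.3197 - 1.5647 = 0.7550 bits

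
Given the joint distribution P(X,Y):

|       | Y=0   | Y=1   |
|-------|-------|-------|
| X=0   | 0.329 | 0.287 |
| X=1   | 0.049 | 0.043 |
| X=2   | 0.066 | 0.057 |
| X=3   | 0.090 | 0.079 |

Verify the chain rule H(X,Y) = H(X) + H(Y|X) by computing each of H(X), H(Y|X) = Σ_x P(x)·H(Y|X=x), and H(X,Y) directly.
H(X) = 1.5526 bits, H(Y|X) = 0.9967 bits, H(X,Y) = 2.5493 bits

Marginal of X (row sums):
  P(X=0) = 0.329 + 0.287 = 0.616
  P(X=1) = 0.049 + 0.043 = 0.092
  P(X=2) = 0.066 + 0.057 = 0.123
  P(X=3) = 0.090 + 0.079 = 0.169
H(X) = -[0.616·log₂(0.616) + 0.092·log₂(0.092) + 0.123·log₂(0.123) + 0.169·log₂(0.169)]
  = 0.430583 + 0.316684 + 0.371862 + 0.433469 = 1.5526 bits

H(Y|X) = Σ_x P(x)·H(Y|X=x):
  X=0: P(X=0) = 0.616, P(Y|X=0) = (47/88, 41/88) → H(Y|X=0) = 0.996644
  X=1: P(X=1) = 0.092, P(Y|X=1) = (49/92, 43/92) → H(Y|X=1) = 0.996930
  X=2: P(X=2) = 0.123, P(Y|X=2) = (22/41, 19/41) → H(Y|X=2) = 0.996134
  X=3: P(X=3) = 0.169, P(Y|X=3) = (90/169, 79/169) → H(Y|X=3) = 0.996942
H(Y|X) = 0.616·0.996644 + 0.092·0.996930 + 0.123·0.996134 + 0.169·0.996942 = 0.9967 bits

H(X,Y) = -Σ_{x,y} P(x,y) log₂ P(x,y). Per-cell terms -P(x,y)·log₂P(x,y):
  X=0: 0.527664, 0.516852
  X=1: 0.213203, 0.195199
  X=2: 0.258812, 0.235575
  X=3: 0.312654, 0.289298
Sum of the 8 terms: H(X,Y) = 2.5493 bits

Chain rule check:
  H(X) + H(Y|X) = 1.5526 + 0.9967 = 2.5493 bits
  H(X,Y) = 2.5493 bits
✓ Chain rule verified.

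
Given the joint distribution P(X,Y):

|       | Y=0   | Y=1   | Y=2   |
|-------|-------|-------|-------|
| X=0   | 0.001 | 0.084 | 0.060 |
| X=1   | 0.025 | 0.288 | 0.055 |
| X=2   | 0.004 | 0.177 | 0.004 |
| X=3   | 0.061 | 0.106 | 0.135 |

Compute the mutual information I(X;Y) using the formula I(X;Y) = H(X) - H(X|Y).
0.2041 bits

I(X;Y) = H(X) - H(X|Y)

Marginal of X (row sums):
  P(X=0) = 0.001 + 0.084 + 0.060 = 0.145
  P(X=1) = 0.025 + 0.288 + 0.055 = 0.368
  P(X=2) = 0.004 + 0.177 + 0.004 = 0.185
  P(X=3) = 0.061 + 0.106 + 0.135 = 0.302
H(X) = -[0.145·log₂(0.145) + 0.368·log₂(0.368) + 0.185·log₂(0.185) + 0.302·log₂(0.302)]
  = 0.40395 + 0.53074 + 0.45036 + 0.52167 = 1.9067 bits

Marginal of Y (column sums):
  P(Y=0) = 0.001 + 0.025 + 0.004 + 0.061 = 0.091
  P(Y=1) = 0.084 + 0.288 + 0.177 + 0.106 = 0.655
  P(Y=2) = 0.060 + 0.055 + 0.004 + 0.135 = 0.254
H(X|Y) = Σ_y P(y)·H(X|Y=y):
  Y=0: P(Y=0) = 0.091, P(X|Y=0) = (1/91, 25/91, 4/91, 61/91) → H(X|Y=0) = 1.16855
  Y=1: P(Y=1) = 0.655, P(X|Y=1) = (84/655, 288/655, 177/655, 106/655) → H(X|Y=1) = 1.83654
  Y=2: P(Y=2) = 0.254, P(X|Y=2) = (30/127, 55/254, 2/127, 135/254) → H(X|Y=2) = 1.54869
H(X|Y) = 0.091·1.16855 + 0.655·1.83654 + 0.254·1.54869 = 1.7026 bits

I(X;Y) = H(X) - H(X|Y) = 1.9067 - 1.7026 = 0.2041 bits

Cross-check via I(X;Y) = H(X) + H(Y) - H(X,Y): computing H(Y) from the column sums and H(X,Y) from the 12 cells in the same way gives H(Y) = 1.2167 bits and H(X,Y) = 2.9193 bits, so
I(X;Y) = 1.9067 + 1.2167 - 2.9193 = 0.2041 bits ✓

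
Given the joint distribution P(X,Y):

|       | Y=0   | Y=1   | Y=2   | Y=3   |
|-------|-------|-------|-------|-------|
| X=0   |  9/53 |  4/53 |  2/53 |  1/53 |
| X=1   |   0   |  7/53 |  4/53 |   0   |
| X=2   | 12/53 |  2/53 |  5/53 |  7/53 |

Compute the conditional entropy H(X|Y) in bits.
1.1309 bits

H(X|Y) = H(X,Y) - H(Y)

H(X,Y) = -Σ_{x,y} P(x,y) log₂ P(x,y). Per-cell terms -P(x,y)·log₂P(x,y):
  X=0: 0.4344, 0.2814, 0.1784, 0.1081
  X=1: 0.0000, 0.3857, 0.2814, 0.0000
  X=2: 0.4852, 0.1784, 0.3213, 0.3857
  (cells with P = 0 contribute 0)
Sum of the 12 terms: H(X,Y) = 3.0400 bits

Marginal of Y (column sums):
  P(Y=0) = 9/53 + 0 + 12/53 = 21/53
  P(Y=1) = 4/53 + 7/53 + 2/53 = 13/53
  P(Y=2) = 2/53 + 4/53 + 5/53 = 11/53
  P(Y=3) = 1/53 + 0 + 7/53 = 8/53
H(Y) = -[(21/53)·log₂(21/53) + (13/53)·log₂(13/53) + (11/53)·log₂(11/53) + (8/53)·log₂(8/53)]
  = 0.5292 + 0.4973 + 0.4708 + 0.4118 = 1.9091 bits

H(X|Y) = H(X,Y) - H(Y) = 3.0400 - 1.9091 = 1.1309 bits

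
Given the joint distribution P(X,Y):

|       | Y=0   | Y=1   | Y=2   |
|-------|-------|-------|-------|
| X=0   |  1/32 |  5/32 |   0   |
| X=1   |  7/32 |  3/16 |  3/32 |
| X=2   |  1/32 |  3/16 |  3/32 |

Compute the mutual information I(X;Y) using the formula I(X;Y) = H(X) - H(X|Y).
0.1730 bits

I(X;Y) = H(X) - H(X|Y)

Marginal of X (row sums):
  P(X=0) = 1/32 + 5/32 + 0 = 3/16
  P(X=1) = 7/32 + 3/16 + 3/32 = 1/2
  P(X=2) = 1/32 + 3/16 + 3/32 = 5/16
H(X) = -[(3/16)·log₂(3/16) + (1/2)·log₂(1/2) + (5/16)·log₂(5/16)]
  = 0.4528 + 0.5000 + 0.5244 = 1.4772 bits

Marginal of Y (column sums):
  P(Y=0) = 1/32 + 7/32 + 1/32 = 9/32
  P(Y=1) = 5/32 + 3/16 + 3/16 = 17/32
  P(Y=2) = 0 + 3/32 + 3/32 = 3/16
H(X|Y) = Σ_y P(y)·H(X|Y=y):
  Y=0: P(Y=0) = 9/32, P(X|Y=0) = (1/9, 7/9, 1/9) → H(X|Y=0) = 0.9864
  Y=1: P(Y=1) = 17/32, P(X|Y=1) = (5/17, 6/17, 6/17) → H(X|Y=1) = 1.5799
  Y=2: P(Y=2) = 3/16, P(X|Y=2) = (0, 1/2, 1/2) → H(X|Y=2) = 1.0000
H(X|Y) = (9/32)·0.9864 + (17/32)·1.5799 + (3/16)·1.0000 = 1.3042 bits

I(X;Y) = H(X) - H(X|Y) = 1.4772 - 1.3042 = 0.1730 bits

Cross-check via I(X;Y) = H(X) + H(Y) - H(X,Y): computing H(Y) from the column sums and H(X,Y) from the 9 cells in the same way gives H(Y) = 1.4523 bits and H(X,Y) = 2.7565 bits, so
I(X;Y) = 1.4772 + 1.4523 - 2.7565 = 0.1730 bits ✓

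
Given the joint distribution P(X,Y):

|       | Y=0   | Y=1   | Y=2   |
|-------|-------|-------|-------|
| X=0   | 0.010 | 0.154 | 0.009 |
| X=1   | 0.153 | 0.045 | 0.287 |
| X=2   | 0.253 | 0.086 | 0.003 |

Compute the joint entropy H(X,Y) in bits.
2.5070 bits

H(X,Y) = -Σ_{x,y} P(x,y) log₂ P(x,y). Per-cell terms -P(x,y)·log₂P(x,y):
  X=0: 0.06644, 0.41565, 0.06116
  X=1: 0.41438, 0.20133, 0.51685
  X=2: 0.50165, 0.30440, 0.02514
Sum of the 9 terms: H(X,Y) = 2.5070 bits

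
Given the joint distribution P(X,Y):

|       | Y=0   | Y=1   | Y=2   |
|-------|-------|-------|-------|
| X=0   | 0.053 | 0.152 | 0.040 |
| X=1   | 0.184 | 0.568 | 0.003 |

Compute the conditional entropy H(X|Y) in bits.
0.7328 bits

H(X|Y) = H(X,Y) - H(Y)

H(X,Y) = -Σ_{x,y} P(x,y) log₂ P(x,y). Per-cell terms -P(x,y)·log₂P(x,y):
  X=0: 0.2246, 0.4131, 0.1858
  X=1: 0.4494, 0.4635, 0.0251
Sum of the 6 terms: H(X,Y) = 1.7615 bits

Marginal of Y (column sums):
  P(Y=0) = 0.053 + 0.184 = 0.237
  P(Y=1) = 0.152 + 0.568 = 0.720
  P(Y=2) = 0.040 + 0.003 = 0.043
H(Y) = -[0.237·log₂(0.237) + 0.720·log₂(0.720) + 0.043·log₂(0.043)]
  = 0.4923 + 0.3412 + 0.1952 = 1.0287 bits

H(X|Y) = H(X,Y) - H(Y) = 1.7615 - 1.0287 = 0.7328 bits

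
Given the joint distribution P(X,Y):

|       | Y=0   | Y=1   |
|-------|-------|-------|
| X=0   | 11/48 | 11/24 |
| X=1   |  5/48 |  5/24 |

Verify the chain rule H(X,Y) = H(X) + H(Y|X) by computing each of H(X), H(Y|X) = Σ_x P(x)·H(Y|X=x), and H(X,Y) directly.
H(X) = 0.8960 bits, H(Y|X) = 0.9183 bits, H(X,Y) = 1.8143 bits

Marginal of X (row sums):
  P(X=0) = 11/48 + 11/24 = 11/16
  P(X=1) = 5/48 + 5/24 = 5/16
H(X) = -[(11/16)·log₂(11/16) + (5/16)·log₂(5/16)]
  = 0.37164 + 0.52440 = 0.8960 bits

H(Y|X) = Σ_x P(x)·H(Y|X=x):
  X=0: P(X=0) = 11/16, P(Y|X=0) = (1/3, 2/3) → H(Y|X=0) = 0.91830
  X=1: P(X=1) = 5/16, P(Y|X=1) = (1/3, 2/3) → H(Y|X=1) = 0.91830
H(Y|X) = (11/16)·0.91830 + (5/16)·0.91830 = 0.9183 bits

H(X,Y) = -Σ_{x,y} P(x,y) log₂ P(x,y). Per-cell terms -P(x,y)·log₂P(x,y):
  X=0: 0.48710, 0.51587
  X=1: 0.33990, 0.47147
Sum of the 4 terms: H(X,Y) = 1.8143 bits

Chain rule check:
  H(X) + H(Y|X) = 0.8960 + 0.9183 = 1.8143 bits
  H(X,Y) = 1.8143 bits
✓ Chain rule verified.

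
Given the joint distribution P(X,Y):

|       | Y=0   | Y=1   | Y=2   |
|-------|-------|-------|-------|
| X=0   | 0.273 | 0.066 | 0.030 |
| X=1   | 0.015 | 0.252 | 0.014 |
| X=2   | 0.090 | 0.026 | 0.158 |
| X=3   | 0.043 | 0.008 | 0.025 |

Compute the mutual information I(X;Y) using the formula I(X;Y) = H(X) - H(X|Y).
0.5267 bits

I(X;Y) = H(X) - H(X|Y)

Marginal of X (row sums):
  P(X=0) = 0.273 + 0.066 + 0.030 = 0.369
  P(X=1) = 0.015 + 0.252 + 0.014 = 0.281
  P(X=2) = 0.090 + 0.026 + 0.158 = 0.274
  P(X=3) = 0.043 + 0.008 + 0.025 = 0.076
H(X) = -[0.369·log₂(0.369) + 0.281·log₂(0.281) + 0.274·log₂(0.274) + 0.076·log₂(0.076)]
  = 0.53074 + 0.51461 + 0.51176 + 0.28256 = 1.83967 bits

Marginal of Y (column sums):
  P(Y=0) = 0.273 + 0.015 + 0.090 + 0.043 = 0.421
  P(Y=1) = 0.066 + 0.252 + 0.026 + 0.008 = 0.352
  P(Y=2) = 0.030 + 0.014 + 0.158 + 0.025 = 0.227
H(X|Y) = Σ_y P(y)·H(X|Y=y):
  Y=0: P(Y=0) = 0.421, P(X|Y=0) = (273/421, 15/421, 90/421, 43/421) → H(X|Y=0) = 1.38865
  Y=1: P(Y=1) = 0.352, P(X|Y=1) = (3/16, 63/88, 13/176, 1/44) → H(X|Y=1) = 1.19973
  Y=2: P(Y=2) = 0.227, P(X|Y=2) = (30/227, 14/227, 158/227, 25/227) → H(X|Y=2) = 1.34812
H(X|Y) = 0.421·1.38865 + 0.352·1.19973 + 0.227·1.34812 = 1.31295 bits

I(X;Y) = H(X) - H(X|Y) = 1.83967 - 1.31295 = 0.5267 bits

Cross-check via I(X;Y) = H(X) + H(Y) - H(X,Y): computing H(Y) from the column sums and H(X,Y) from the 12 cells in the same way gives H(Y) = 1.54130 bits and H(X,Y) = 2.85424 bits, so
I(X;Y) = 1.83967 + 1.54130 - 2.85424 = 0.5267 bits ✓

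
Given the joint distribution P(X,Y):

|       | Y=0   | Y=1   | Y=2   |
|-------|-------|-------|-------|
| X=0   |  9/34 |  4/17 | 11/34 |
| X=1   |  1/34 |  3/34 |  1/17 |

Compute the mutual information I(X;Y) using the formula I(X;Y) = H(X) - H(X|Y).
0.0240 bits

I(X;Y) = H(X) - H(X|Y)

Marginal of X (row sums):
  P(X=0) = 9/34 + 4/17 + 11/34 = 14/17
  P(X=1) = 1/34 + 3/34 + 1/17 = 3/17
H(X) = -[(14/17)·log₂(14/17) + (3/17)·log₂(3/17)]
  = 0.2307 + 0.4416 = 0.6723 bits

Marginal of Y (column sums):
  P(Y=0) = 9/34 + 1/34 = 5/17
  P(Y=1) = 4/17 + 3/34 = 11/34
  P(Y=2) = 11/34 + 1/17 = 13/34
H(X|Y) = Σ_y P(y)·H(X|Y=y):
  Y=0: P(Y=0) = 5/17, P(X|Y=0) = (9/10, 1/10) → H(X|Y=0) = 0.4690
  Y=1: P(Y=1) = 11/34, P(X|Y=1) = (8/11, 3/11) → H(X|Y=1) = 0.8454
  Y=2: P(Y=2) = 13/34, P(X|Y=2) = (11/13, 2/13) → H(X|Y=2) = 0.6194
H(X|Y) = (5/17)·0.4690 + (11/34)·0.8454 + (13/34)·0.6194 = 0.6483 bits

I(X;Y) = H(X) - H(X|Y) = 0.6723 - 0.6483 = 0.0240 bits

Cross-check via I(X;Y) = H(X) + H(Y) - H(X,Y): computing H(Y) from the column sums and H(X,Y) from the 6 cells in the same way gives H(Y) = 1.5763 bits and H(X,Y) = 2.2246 bits, so
I(X;Y) = 0.6723 + 1.5763 - 2.2246 = 0.0240 bits ✓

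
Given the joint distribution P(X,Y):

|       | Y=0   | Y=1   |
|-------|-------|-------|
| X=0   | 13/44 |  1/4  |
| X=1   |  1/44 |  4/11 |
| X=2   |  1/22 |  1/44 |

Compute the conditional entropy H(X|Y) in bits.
1.0556 bits

H(X|Y) = H(X,Y) - H(Y)

H(X,Y) = -Σ_{x,y} P(x,y) log₂ P(x,y). Per-cell terms -P(x,y)·log₂P(x,y):
  X=0: 0.5197, 0.5000
  X=1: 0.1241, 0.5307
  X=2: 0.2027, 0.1241
Sum of the 6 terms: H(X,Y) = 2.0013 bits

Marginal of Y (column sums):
  P(Y=0) = 13/44 + 1/44 + 1/22 = 4/11
  P(Y=1) = 1/4 + 4/11 + 1/44 = 7/11
H(Y) = -[(4/11)·log₂(4/11) + (7/11)·log₂(7/11)]
  = 0.5307 + 0.4150 = 0.9457 bits

H(X|Y) = H(X,Y) - H(Y) = 2.0013 - 0.9457 = 1.0556 bits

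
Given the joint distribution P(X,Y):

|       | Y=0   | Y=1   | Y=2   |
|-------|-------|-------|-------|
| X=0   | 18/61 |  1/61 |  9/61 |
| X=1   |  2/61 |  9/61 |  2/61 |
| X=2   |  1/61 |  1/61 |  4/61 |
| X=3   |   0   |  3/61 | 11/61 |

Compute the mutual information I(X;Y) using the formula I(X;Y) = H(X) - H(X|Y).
0.4824 bits

I(X;Y) = H(X) - H(X|Y)

Marginal of X (row sums):
  P(X=0) = 18/61 + 1/61 + 9/61 = 28/61
  P(X=1) = 2/61 + 9/61 + 2/61 = 13/61
  P(X=2) = 1/61 + 1/61 + 4/61 = 6/61
  P(X=3) = 0 + 3/61 + 11/61 = 14/61
H(X) = -[(28/61)·log₂(28/61) + (13/61)·log₂(13/61) + (6/61)·log₂(6/61) + (14/61)·log₂(14/61)]
  = 0.515651 + 0.475309 + 0.329093 + 0.487334 = 1.807387 bits

Marginal of Y (column sums):
  P(Y=0) = 18/61 + 2/61 + 1/61 + 0 = 21/61
  P(Y=1) = 1/61 + 9/61 + 1/61 + 3/61 = 14/61
  P(Y=2) = 9/61 + 2/61 + 4/61 + 11/61 = 26/61
H(X|Y) = Σ_y P(y)·H(X|Y=y):
  Y=0: P(Y=0) = 21/61, P(X|Y=0) = (6/7, 2/21, 1/21, 0) → H(X|Y=0) = 0.722858
  Y=1: P(Y=1) = 14/61, P(X|Y=1) = (1/14, 9/14, 1/14, 3/14) → H(X|Y=1) = 1.429911
  Y=2: P(Y=2) = 26/61, P(X|Y=2) = (9/26, 1/13, 2/13, 11/26) → H(X|Y=2) = 1.754937
H(X|Y) = (21/61)·0.722858 + (14/61)·1.429911 + (26/61)·1.754937 = 1.325035 bits

I(X;Y) = H(X) - H(X|Y) = 1.807387 - 1.325035 = 0.4824 bits

Cross-check via I(X;Y) = H(X) + H(Y) - H(X,Y): computing H(Y) from the column sums and H(X,Y) from the 12 cells in the same way gives H(Y) = 1.541343 bits and H(X,Y) = 2.866378 bits, so
I(X;Y) = 1.807387 + 1.541343 - 2.866378 = 0.4824 bits ✓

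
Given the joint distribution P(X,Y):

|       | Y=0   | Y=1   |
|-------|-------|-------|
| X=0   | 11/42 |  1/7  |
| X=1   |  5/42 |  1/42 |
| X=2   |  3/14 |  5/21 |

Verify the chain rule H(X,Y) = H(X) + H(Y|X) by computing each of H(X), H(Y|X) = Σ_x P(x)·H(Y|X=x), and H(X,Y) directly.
H(X) = 1.4469 bits, H(Y|X) = 0.9235 bits, H(X,Y) = 2.3704 bits

Marginal of X (row sums):
  P(X=0) = 11/42 + 1/7 = 17/42
  P(X=1) = 5/42 + 1/42 = 1/7
  P(X=2) = 3/14 + 5/21 = 19/42
H(X) = -[(17/42)·log₂(17/42) + (1/7)·log₂(1/7) + (19/42)·log₂(19/42)]
  = 0.52816 + 0.40105 + 0.51770 = 1.4469 bits

H(Y|X) = Σ_x P(x)·H(Y|X=x):
  X=0: P(X=0) = 17/42, P(Y|X=0) = (11/17, 6/17) → H(Y|X=0) = 0.93667
  X=1: P(X=1) = 1/7, P(Y|X=1) = (5/6, 1/6) → H(Y|X=1) = 0.65002
  X=2: P(X=2) = 19/42, P(Y|X=2) = (9/19, 10/19) → H(Y|X=2) = 0.99800
H(Y|X) = (17/42)·0.93667 + (1/7)·0.65002 + (19/42)·0.99800 = 0.9235 bits

H(X,Y) = -Σ_{x,y} P(x,y) log₂ P(x,y). Per-cell terms -P(x,y)·log₂P(x,y):
  X=0: 0.50623, 0.40105
  X=1: 0.36552, 0.12839
  X=2: 0.47623, 0.49295
Sum of the 6 terms: H(X,Y) = 2.3704 bits

Chain rule check:
  H(X) + H(Y|X) = 1.4469 + 0.9235 = 2.3704 bits
  H(X,Y) = 2.3704 bits
✓ Chain rule verified.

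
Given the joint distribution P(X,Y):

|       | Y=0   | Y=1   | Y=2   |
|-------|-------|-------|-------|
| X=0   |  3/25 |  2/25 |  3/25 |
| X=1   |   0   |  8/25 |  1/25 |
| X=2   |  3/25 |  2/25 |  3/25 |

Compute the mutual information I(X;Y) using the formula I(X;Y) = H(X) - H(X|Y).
0.3362 bits

I(X;Y) = H(X) - H(X|Y)

Marginal of X (row sums):
  P(X=0) = 3/25 + 2/25 + 3/25 = 8/25
  P(X=1) = 0 + 8/25 + 1/25 = 9/25
  P(X=2) = 3/25 + 2/25 + 3/25 = 8/25
H(X) = -[(8/25)·log₂(8/25) + (9/25)·log₂(9/25) + (8/25)·log₂(8/25)]
  = 0.52603 + 0.53062 + 0.52603 = 1.5827 bits

Marginal of Y (column sums):
  P(Y=0) = 3/25 + 0 + 3/25 = 6/25
  P(Y=1) = 2/25 + 8/25 + 2/25 = 12/25
  P(Y=2) = 3/25 + 1/25 + 3/25 = 7/25
H(X|Y) = Σ_y P(y)·H(X|Y=y):
  Y=0: P(Y=0) = 6/25, P(X|Y=0) = (1/2, 0, 1/2) → H(X|Y=0) = 1.00000
  Y=1: P(Y=1) = 12/25, P(X|Y=1) = (1/6, 2/3, 1/6) → H(X|Y=1) = 1.25163
  Y=2: P(Y=2) = 7/25, P(X|Y=2) = (3/7, 1/7, 3/7) → H(X|Y=2) = 1.44882
H(X|Y) = (6/25)·1.00000 + (12/25)·1.25163 + (7/25)·1.44882 = 1.2465 bits

I(X;Y) = H(X) - H(X|Y) = 1.5827 - 1.2465 = 0.3362 bits

Cross-check via I(X;Y) = H(X) + H(Y) - H(X,Y): computing H(Y) from the column sums and H(X,Y) from the 9 cells in the same way gives H(Y) = 1.5166 bits and H(X,Y) = 2.7631 bits, so
I(X;Y) = 1.5827 + 1.5166 - 2.7631 = 0.3362 bits ✓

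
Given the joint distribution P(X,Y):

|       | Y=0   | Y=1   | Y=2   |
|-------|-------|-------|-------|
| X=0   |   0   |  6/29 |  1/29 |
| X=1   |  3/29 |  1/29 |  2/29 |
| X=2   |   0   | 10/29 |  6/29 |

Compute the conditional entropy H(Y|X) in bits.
0.9713 bits

H(Y|X) = H(X,Y) - H(X)

H(X,Y) = -Σ_{x,y} P(x,y) log₂ P(x,y). Per-cell terms -P(x,y)·log₂P(x,y):
  X=0: 0.00000, 0.47028, 0.16752
  X=1: 0.33859, 0.16752, 0.26607
  X=2: 0.00000, 0.52967, 0.47028
  (cells with P = 0 contribute 0)
Sum of the 9 terms: H(X,Y) = 2.4099 bits

Marginal of X (row sums):
  P(X=0) = 0 + 6/29 + 1/29 = 7/29
  P(X=1) = 3/29 + 1/29 + 2/29 = 6/29
  P(X=2) = 0 + 10/29 + 6/29 = 16/29
H(X) = -[(7/29)·log₂(7/29) + (6/29)·log₂(6/29) + (16/29)·log₂(16/29)]
  = 0.49498 + 0.47028 + 0.47337 = 1.4386 bits

H(Y|X) = H(X,Y) - H(X) = 2.4099 - 1.4386 = 0.9713 bits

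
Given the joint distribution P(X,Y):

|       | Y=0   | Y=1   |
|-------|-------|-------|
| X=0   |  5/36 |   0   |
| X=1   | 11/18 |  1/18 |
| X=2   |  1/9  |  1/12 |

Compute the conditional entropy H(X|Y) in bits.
1.1310 bits

H(X|Y) = H(X,Y) - H(Y)

H(X,Y) = -Σ_{x,y} P(x,y) log₂ P(x,y). Per-cell terms -P(x,y)·log₂P(x,y):
  X=0: 0.395555, 0.000000
  X=1: 0.434190, 0.231663
  X=2: 0.352214, 0.298747
  (cells with P = 0 contribute 0)
Sum of the 6 terms: H(X,Y) = 1.712369 bits

Marginal of Y (column sums):
  P(Y=0) = 5/36 + 11/18 + 1/9 = 31/36
  P(Y=1) = 0 + 1/18 + 1/12 = 5/36
H(Y) = -[(31/36)·log₂(31/36) + (5/36)·log₂(5/36)]
  = 0.185766 + 0.395555 = 0.581321 bits

H(X|Y) = H(X,Y) - H(Y) = 1.712369 - 0.581321 = 1.1310 bits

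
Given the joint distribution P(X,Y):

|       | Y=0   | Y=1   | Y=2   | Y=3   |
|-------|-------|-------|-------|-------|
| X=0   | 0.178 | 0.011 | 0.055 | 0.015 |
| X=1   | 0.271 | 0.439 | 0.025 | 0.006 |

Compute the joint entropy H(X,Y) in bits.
2.0450 bits

H(X,Y) = -Σ_{x,y} P(x,y) log₂ P(x,y). Per-cell terms -P(x,y)·log₂P(x,y):
  X=0: 0.4432, 0.0716, 0.2301, 0.0909
  X=1: 0.5105, 0.5214, 0.1330, 0.0443
Sum of the 8 terms: H(X,Y) = 2.0450 bits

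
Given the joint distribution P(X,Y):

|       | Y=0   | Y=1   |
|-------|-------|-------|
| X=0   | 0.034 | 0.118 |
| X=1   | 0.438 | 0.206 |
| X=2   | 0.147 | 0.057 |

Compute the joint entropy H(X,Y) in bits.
2.1631 bits

H(X,Y) = -Σ_{x,y} P(x,y) log₂ P(x,y). Per-cell terms -P(x,y)·log₂P(x,y):
  X=0: 0.1659, 0.3638
  X=1: 0.5217, 0.4695
  X=2: 0.4066, 0.2356
Sum of the 6 terms: H(X,Y) = 2.1631 bits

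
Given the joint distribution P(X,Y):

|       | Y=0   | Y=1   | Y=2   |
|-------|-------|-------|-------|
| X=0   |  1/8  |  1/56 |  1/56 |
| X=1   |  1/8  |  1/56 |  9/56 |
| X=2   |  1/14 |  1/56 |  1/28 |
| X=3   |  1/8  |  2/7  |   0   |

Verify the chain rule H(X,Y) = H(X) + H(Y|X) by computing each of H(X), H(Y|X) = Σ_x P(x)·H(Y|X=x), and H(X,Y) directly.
H(X) = 1.8483 bits, H(Y|X) = 1.0755 bits, H(X,Y) = 2.9237 bits

Marginal of X (row sums):
  P(X=0) = 1/8 + 1/56 + 1/56 = 9/56
  P(X=1) = 1/8 + 1/56 + 9/56 = 17/56
  P(X=2) = 1/14 + 1/56 + 1/28 = 1/8
  P(X=3) = 1/8 + 2/7 + 0 = 23/56
H(X) = -[(9/56)·log₂(9/56) + (17/56)·log₂(17/56) + (1/8)·log₂(1/8) + (23/56)·log₂(23/56)]
  = 0.423873 + 0.522110 + 0.375000 + 0.527272 = 1.8483 bits

H(Y|X) = Σ_x P(x)·H(Y|X=x):
  X=0: P(X=0) = 9/56, P(Y|X=0) = (7/9, 1/9, 1/9) → H(Y|X=0) = 0.986427
  X=1: P(X=1) = 17/56, P(Y|X=1) = (7/17, 1/17, 9/17) → H(Y|X=1) = 1.253298
  X=2: P(X=2) = 1/8, P(Y|X=2) = (4/7, 1/7, 2/7) → H(Y|X=2) = 1.378783
  X=3: P(X=3) = 23/56, P(Y|X=3) = (7/23, 16/23, 0) → H(Y|X=3) = 0.886541
H(Y|X) = (9/56)·0.986427 + (17/56)·1.253298 + (1/8)·1.378783 + (23/56)·0.886541 = 1.0755 bits

H(X,Y) = -Σ_{x,y} P(x,y) log₂ P(x,y). Per-cell terms -P(x,y)·log₂P(x,y):
  X=0: 0.375000, 0.103703, 0.103703
  X=1: 0.375000, 0.103703, 0.423873
  X=2: 0.271954, 0.103703, 0.171691
  X=3: 0.375000, 0.516387, 0.000000
  (cells with P = 0 contribute 0)
Sum of the 12 terms: H(X,Y) = 2.9237 bits

Chain rule check:
  H(X) + H(Y|X) = 1.8483 + 1.0755 = 2.9238 bits
  H(X,Y) = 2.9237 bits
✓ Chain rule verified (Δ = 0.0001 is 4-dp rounding noise: each of the three values was rounded independently).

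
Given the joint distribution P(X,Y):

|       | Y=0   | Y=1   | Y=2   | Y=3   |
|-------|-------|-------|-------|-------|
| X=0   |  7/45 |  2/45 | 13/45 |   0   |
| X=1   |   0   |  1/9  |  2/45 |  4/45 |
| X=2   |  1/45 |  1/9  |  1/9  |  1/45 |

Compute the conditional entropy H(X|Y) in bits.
1.1218 bits

H(X|Y) = H(X,Y) - H(Y)

H(X,Y) = -Σ_{x,y} P(x,y) log₂ P(x,y). Per-cell terms -P(x,y)·log₂P(x,y):
  X=0: 0.41759, 0.19964, 0.51752, 0.00000
  X=1: 0.00000, 0.35221, 0.19964, 0.31039
  X=2: 0.12204, 0.35221, 0.35221, 0.12204
  (cells with P = 0 contribute 0)
Sum of the 12 terms: H(X,Y) = 2.9455 bits

Marginal of Y (column sums):
  P(Y=0) = 7/45 + 0 + 1/45 = 8/45
  P(Y=1) = 2/45 + 1/9 + 1/9 = 4/15
  P(Y=2) = 13/45 + 2/45 + 1/9 = 4/9
  P(Y=3) = 0 + 4/45 + 1/45 = 1/9
H(Y) = -[(8/45)·log₂(8/45) + (4/15)·log₂(4/15) + (4/9)·log₂(4/9) + (1/9)·log₂(1/9)]
  = 0.44300 + 0.50850 + 0.51997 + 0.35221 = 1.8237 bits

H(X|Y) = H(X,Y) - H(Y) = 2.9455 - 1.8237 = 1.1218 bits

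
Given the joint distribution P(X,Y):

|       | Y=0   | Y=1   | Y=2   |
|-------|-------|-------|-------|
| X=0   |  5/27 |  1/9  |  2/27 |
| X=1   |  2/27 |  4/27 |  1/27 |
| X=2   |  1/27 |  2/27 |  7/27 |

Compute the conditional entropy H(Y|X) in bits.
1.3361 bits

H(Y|X) = H(X,Y) - H(X)

H(X,Y) = -Σ_{x,y} P(x,y) log₂ P(x,y). Per-cell terms -P(x,y)·log₂P(x,y):
  X=0: 0.450548, 0.352214, 0.278140
  X=1: 0.278140, 0.408131, 0.176107
  X=2: 0.176107, 0.278140, 0.504916
Sum of the 9 terms: H(X,Y) = 2.90244 bits

Marginal of X (row sums):
  P(X=0) = 5/27 + 1/9 + 2/27 = 10/27
  P(X=1) = 2/27 + 4/27 + 1/27 = 7/27
  P(X=2) = 1/27 + 2/27 + 7/27 = 10/27
H(X) = -[(10/27)·log₂(10/27) + (7/27)·log₂(7/27) + (10/27)·log₂(10/27)]
  = 0.530726 + 0.504916 + 0.530726 = 1.56637 bits

H(Y|X) = H(X,Y) - H(X) = 2.90244 - 1.56637 = 1.3361 bits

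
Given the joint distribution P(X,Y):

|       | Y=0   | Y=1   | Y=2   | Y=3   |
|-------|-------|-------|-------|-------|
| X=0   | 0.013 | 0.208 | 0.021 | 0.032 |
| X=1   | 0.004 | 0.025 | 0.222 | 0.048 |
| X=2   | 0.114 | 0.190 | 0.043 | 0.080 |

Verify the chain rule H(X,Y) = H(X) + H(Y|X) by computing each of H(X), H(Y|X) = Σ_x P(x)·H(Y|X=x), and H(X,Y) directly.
H(X) = 1.5568 bits, H(Y|X) = 1.4281 bits, H(X,Y) = 2.9849 bits

Marginal of X (row sums):
  P(X=0) = 0.013 + 0.208 + 0.021 + 0.032 = 0.274
  P(X=1) = 0.004 + 0.025 + 0.222 + 0.048 = 0.299
  P(X=2) = 0.114 + 0.190 + 0.043 + 0.080 = 0.427
H(X) = -[0.274·log₂(0.274) + 0.299·log₂(0.299) + 0.427·log₂(0.427)]
  = 0.51176 + 0.52079 + 0.52422 = 1.5568 bits

H(Y|X) = Σ_x P(x)·H(Y|X=x):
  X=0: P(X=0) = 0.274, P(Y|X=0) = (13/274, 104/137, 21/274, 16/137) → H(Y|X=0) = 1.15630
  X=1: P(X=1) = 0.299, P(Y|X=1) = (4/299, 25/299, 222/299, 48/299) → H(Y|X=1) = 1.12522
  X=2: P(X=2) = 0.427, P(Y|X=2) = (114/427, 190/427, 43/427, 80/427) → H(Y|X=2) = 1.81466
H(Y|X) = 0.274·1.15630 + 0.299·1.12522 + 0.427·1.81466 = 1.4281 bits

H(X,Y) = -Σ_{x,y} P(x,y) log₂ P(x,y). Per-cell terms -P(x,y)·log₂P(x,y):
  X=0: 0.08145, 0.47119, 0.11704, 0.15891
  X=1: 0.03186, 0.13305, 0.48204, 0.21028
  X=2: 0.35715, 0.45523, 0.19520, 0.29151
Sum of the 12 terms: H(X,Y) = 2.9849 bits

Chain rule check:
  H(X) + H(Y|X) = 1.5568 + 1.4281 = 2.9849 bits
  H(X,Y) = 2.9849 bits
✓ Chain rule verified.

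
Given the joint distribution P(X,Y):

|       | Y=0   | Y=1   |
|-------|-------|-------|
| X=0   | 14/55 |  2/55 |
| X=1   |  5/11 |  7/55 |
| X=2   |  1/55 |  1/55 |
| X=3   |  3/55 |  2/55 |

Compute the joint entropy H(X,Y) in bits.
2.1849 bits

H(X,Y) = -Σ_{x,y} P(x,y) log₂ P(x,y). Per-cell terms -P(x,y)·log₂P(x,y):
  X=0: 0.5025, 0.1739
  X=1: 0.5170, 0.3785
  X=2: 0.1051, 0.1051
  X=3: 0.2289, 0.1739
Sum of the 8 terms: H(X,Y) = 2.1849 bits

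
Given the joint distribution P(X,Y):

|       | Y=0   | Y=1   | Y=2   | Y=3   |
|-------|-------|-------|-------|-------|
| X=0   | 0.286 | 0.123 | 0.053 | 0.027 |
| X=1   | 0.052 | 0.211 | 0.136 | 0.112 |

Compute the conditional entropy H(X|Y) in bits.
0.7869 bits

H(X|Y) = H(X,Y) - H(Y)

H(X,Y) = -Σ_{x,y} P(x,y) log₂ P(x,y). Per-cell terms -P(x,y)·log₂P(x,y):
  X=0: 0.516491, 0.371862, 0.224607, 0.140694
  X=1: 0.221798, 0.473629, 0.391452, 0.353744
Sum of the 8 terms: H(X,Y) = 2.694277 bits

Marginal of Y (column sums):
  P(Y=0) = 0.286 + 0.052 = 0.338
  P(Y=1) = 0.123 + 0.211 = 0.334
  P(Y=2) = 0.053 + 0.136 = 0.189
  P(Y=3) = 0.027 + 0.112 = 0.139
H(Y) = -[0.338·log₂(0.338) + 0.334·log₂(0.334) + 0.189·log₂(0.189) + 0.139·log₂(0.139)]
  = 0.528938 + 0.528415 + 0.454269 + 0.395711 = 1.907333 bits

H(X|Y) = H(X,Y) - H(Y) = 2.694277 - 1.907333 = 0.7869 bits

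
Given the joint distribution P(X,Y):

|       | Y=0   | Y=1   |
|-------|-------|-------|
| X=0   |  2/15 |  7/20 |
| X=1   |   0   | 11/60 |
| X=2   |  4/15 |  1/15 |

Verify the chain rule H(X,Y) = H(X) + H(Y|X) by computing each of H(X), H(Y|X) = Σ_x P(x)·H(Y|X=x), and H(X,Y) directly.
H(X) = 1.4840 bits, H(Y|X) = 0.6514 bits, H(X,Y) = 2.1354 bits

Marginal of X (row sums):
  P(X=0) = 2/15 + 7/20 = 29/60
  P(X=1) = 0 + 11/60 = 11/60
  P(X=2) = 4/15 + 1/15 = 1/3
H(X) = -[(29/60)·log₂(29/60) + (11/60)·log₂(11/60) + (1/3)·log₂(1/3)]
  = 0.5070 + 0.4487 + 0.5283 = 1.4840 bits

H(Y|X) = Σ_x P(x)·H(Y|X=x):
  X=0: P(X=0) = 29/60, P(Y|X=0) = (8/29, 21/29) → H(Y|X=0) = 0.8498
  X=1: P(X=1) = 11/60, P(Y|X=1) = (0, 1) → H(Y|X=1) = 0.0000
  X=2: P(X=2) = 1/3, P(Y|X=2) = (4/5, 1/5) → H(Y|X=2) = 0.7219
H(Y|X) = (29/60)·0.8498 + (11/60)·0.0000 + (1/3)·0.7219 = 0.6514 bits

H(X,Y) = -Σ_{x,y} P(x,y) log₂ P(x,y). Per-cell terms -P(x,y)·log₂P(x,y):
  X=0: 0.3876, 0.5301
  X=1: 0.0000, 0.4487
  X=2: 0.5085, 0.2605
  (cells with P = 0 contribute 0)
Sum of the 6 terms: H(X,Y) = 2.1354 bits

Chain rule check:
  H(X) + H(Y|X) = 1.4840 + 0.6514 = 2.1354 bits
  H(X,Y) = 2.1354 bits
✓ Chain rule verified.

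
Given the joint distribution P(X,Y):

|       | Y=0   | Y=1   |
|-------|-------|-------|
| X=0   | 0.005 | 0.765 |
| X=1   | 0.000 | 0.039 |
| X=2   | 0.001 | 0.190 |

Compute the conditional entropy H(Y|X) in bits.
0.0525 bits

H(Y|X) = H(X,Y) - H(X)

H(X,Y) = -Σ_{x,y} P(x,y) log₂ P(x,y). Per-cell terms -P(x,y)·log₂P(x,y):
  X=0: 0.0382193, 0.2956483
  X=1: 0.0000000, 0.1825349
  X=2: 0.0099658, 0.4552264
  (cells with P = 0 contribute 0)
Sum of the 6 terms: H(X,Y) = 0.981595 bits

Marginal of X (row sums):
  P(X=0) = 0.005 + 0.765 = 0.770
  P(X=1) = 0.000 + 0.039 = 0.039
  P(X=2) = 0.001 + 0.190 = 0.191
H(X) = -[0.770·log₂(0.770) + 0.039·log₂(0.039) + 0.191·log₂(0.191)]
  = 0.2903436 + 0.1825349 + 0.4561759 = 0.929054 bits

H(Y|X) = H(X,Y) - H(X) = 0.981595 - 0.929054 = 0.0525 bits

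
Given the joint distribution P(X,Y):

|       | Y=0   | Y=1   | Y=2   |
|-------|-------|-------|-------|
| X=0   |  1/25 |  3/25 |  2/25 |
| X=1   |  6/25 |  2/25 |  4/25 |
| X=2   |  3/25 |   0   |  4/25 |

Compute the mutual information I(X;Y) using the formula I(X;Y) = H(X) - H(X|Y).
0.1955 bits

I(X;Y) = H(X) - H(X|Y)

Marginal of X (row sums):
  P(X=0) = 1/25 + 3/25 + 2/25 = 6/25
  P(X=1) = 6/25 + 2/25 + 4/25 = 12/25
  P(X=2) = 3/25 + 0 + 4/25 = 7/25
H(X) = -[(6/25)·log₂(6/25) + (12/25)·log₂(12/25) + (7/25)·log₂(7/25)]
  = 0.49413 + 0.50827 + 0.51422 = 1.51662 bits

Marginal of Y (column sums):
  P(Y=0) = 1/25 + 6/25 + 3/25 = 2/5
  P(Y=1) = 3/25 + 2/25 + 0 = 1/5
  P(Y=2) = 2/25 + 4/25 + 4/25 = 2/5
H(X|Y) = Σ_y P(y)·H(X|Y=y):
  Y=0: P(Y=0) = 2/5, P(X|Y=0) = (1/10, 3/5, 3/10) → H(X|Y=0) = 1.29546
  Y=1: P(Y=1) = 1/5, P(X|Y=1) = (3/5, 2/5, 0) → H(X|Y=1) = 0.97095
  Y=2: P(Y=2) = 2/5, P(X|Y=2) = (1/5, 2/5, 2/5) → H(X|Y=2) = 1.52193
H(X|Y) = (2/5)·1.29546 + (1/5)·0.97095 + (2/5)·1.52193 = 1.32115 bits

I(X;Y) = H(X) - H(X|Y) = 1.51662 - 1.32115 = 0.1955 bits

Cross-check via I(X;Y) = H(X) + H(Y) - H(X,Y): computing H(Y) from the column sums and H(X,Y) from the 9 cells in the same way gives H(Y) = 1.52193 bits and H(X,Y) = 2.84307 bits, so
I(X;Y) = 1.51662 + 1.52193 - 2.84307 = 0.1955 bits ✓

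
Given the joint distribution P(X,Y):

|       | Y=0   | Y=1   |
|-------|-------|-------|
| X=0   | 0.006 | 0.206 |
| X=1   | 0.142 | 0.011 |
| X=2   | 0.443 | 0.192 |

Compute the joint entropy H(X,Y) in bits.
1.9627 bits

H(X,Y) = -Σ_{x,y} P(x,y) log₂ P(x,y). Per-cell terms -P(x,y)·log₂P(x,y):
  X=0: 0.04428, 0.46953
  X=1: 0.39988, 0.07157
  X=2: 0.52036, 0.45712
Sum of the 6 terms: H(X,Y) = 1.9627 bits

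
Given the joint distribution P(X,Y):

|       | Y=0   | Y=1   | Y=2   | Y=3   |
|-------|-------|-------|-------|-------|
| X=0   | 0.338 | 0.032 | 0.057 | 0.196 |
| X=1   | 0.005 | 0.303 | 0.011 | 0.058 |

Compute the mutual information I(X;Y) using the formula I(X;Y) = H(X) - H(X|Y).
0.5256 bits

I(X;Y) = H(X) - H(X|Y)

Marginal of X (row sums):
  P(X=0) = 0.338 + 0.032 + 0.057 + 0.196 = 0.623
  P(X=1) = 0.005 + 0.303 + 0.011 + 0.058 = 0.377
H(X) = -[0.623·log₂(0.623) + 0.377·log₂(0.377)]
  = 0.42532 + 0.53058 = 0.95590 bits

Marginal of Y (column sums):
  P(Y=0) = 0.338 + 0.005 = 0.343
  P(Y=1) = 0.032 + 0.303 = 0.335
  P(Y=2) = 0.057 + 0.011 = 0.068
  P(Y=3) = 0.196 + 0.058 = 0.254
H(X|Y) = Σ_y P(y)·H(X|Y=y):
  Y=0: P(Y=0) = 0.343, P(X|Y=0) = (338/343, 5/343) → H(X|Y=0) = 0.10980
  Y=1: P(Y=1) = 0.335, P(X|Y=1) = (32/335, 303/335) → H(X|Y=1) = 0.45464
  Y=2: P(Y=2) = 0.068, P(X|Y=2) = (57/68, 11/68) → H(X|Y=2) = 0.63851
  Y=3: P(Y=3) = 0.254, P(X|Y=3) = (98/127, 29/127) → H(X|Y=3) = 0.77512
H(X|Y) = 0.343·0.10980 + 0.335·0.45464 + 0.068·0.63851 + 0.254·0.77512 = 0.43026 bits

I(X;Y) = H(X) - H(X|Y) = 0.95590 - 0.43026 = 0.5256 bits

Cross-check via I(X;Y) = H(X) + H(Y) - H(X,Y): computing H(Y) from the column sums and H(X,Y) from the 8 cells in the same way gives H(Y) = 1.82396 bits and H(X,Y) = 2.25422 bits, so
I(X;Y) = 0.95590 + 1.82396 - 2.25422 = 0.5256 bits ✓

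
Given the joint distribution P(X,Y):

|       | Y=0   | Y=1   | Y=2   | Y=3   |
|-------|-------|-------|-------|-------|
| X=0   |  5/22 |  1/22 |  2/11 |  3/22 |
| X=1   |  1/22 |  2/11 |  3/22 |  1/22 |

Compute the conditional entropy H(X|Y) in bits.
0.8023 bits

H(X|Y) = H(X,Y) - H(Y)

H(X,Y) = -Σ_{x,y} P(x,y) log₂ P(x,y). Per-cell terms -P(x,y)·log₂P(x,y):
  X=0: 0.48579626, 0.20270144, 0.44716939, 0.39197306
  X=1: 0.20270144, 0.44716939, 0.39197306, 0.20270144
Sum of the 8 terms: H(X,Y) = 2.7721855 bits

Marginal of Y (column sums):
  P(Y=0) = 5/22 + 1/22 = 3/11
  P(Y=1) = 1/22 + 2/11 = 5/22
  P(Y=2) = 2/11 + 3/22 = 7/22
  P(Y=3) = 3/22 + 1/22 = 2/11
H(Y) = -[(3/11)·log₂(3/11) + (5/22)·log₂(5/22) + (7/22)·log₂(7/22) + (2/11)·log₂(2/11)]
  = 0.51121885 + 0.48579626 + 0.52566077 + 0.44716939 = 1.9698453 bits

H(X|Y) = H(X,Y) - H(Y) = 2.7721855 - 1.9698453 = 0.8023 bits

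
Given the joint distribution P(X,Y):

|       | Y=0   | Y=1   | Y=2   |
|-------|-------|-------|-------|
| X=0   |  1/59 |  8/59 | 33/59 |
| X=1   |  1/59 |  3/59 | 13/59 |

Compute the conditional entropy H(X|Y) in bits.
0.8612 bits

H(X|Y) = H(X,Y) - H(Y)

H(X,Y) = -Σ_{x,y} P(x,y) log₂ P(x,y). Per-cell terms -P(x,y)·log₂P(x,y):
  X=0: 0.0997, 0.3909, 0.4689
  X=1: 0.0997, 0.2185, 0.4808
Sum of the 6 terms: H(X,Y) = 1.7585 bits

Marginal of Y (column sums):
  P(Y=0) = 1/59 + 1/59 = 2/59
  P(Y=1) = 8/59 + 3/59 = 11/59
  P(Y=2) = 33/59 + 13/59 = 46/59
H(Y) = -[(2/59)·log₂(2/59) + (11/59)·log₂(11/59) + (46/59)·log₂(46/59)]
  = 0.1655 + 0.4518 + 0.2800 = 0.8973 bits

H(X|Y) = H(X,Y) - H(Y) = 1.7585 - 0.8973 = 0.8612 bits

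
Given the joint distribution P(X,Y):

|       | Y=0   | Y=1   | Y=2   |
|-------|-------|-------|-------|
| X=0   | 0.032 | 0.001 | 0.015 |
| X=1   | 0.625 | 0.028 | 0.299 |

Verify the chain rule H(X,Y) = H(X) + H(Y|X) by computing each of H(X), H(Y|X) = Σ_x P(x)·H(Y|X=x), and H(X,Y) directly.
H(X) = 0.2778 bits, H(Y|X) = 1.0709 bits, H(X,Y) = 1.3488 bits

Marginal of X (row sums):
  P(X=0) = 0.032 + 0.001 + 0.015 = 0.048
  P(X=1) = 0.625 + 0.028 + 0.299 = 0.952
H(X) = -[0.048·log₂(0.048) + 0.952·log₂(0.952)]
  = 0.21028 + 0.06756 = 0.2778 bits

H(Y|X) = Σ_x P(x)·H(Y|X=x):
  X=0: P(X=0) = 0.048, P(Y|X=0) = (2/3, 1/48, 5/16) → H(Y|X=0) = 1.03073
  X=1: P(X=1) = 0.952, P(Y|X=1) = (625/952, 1/34, 299/952) → H(Y|X=1) = 1.07297
H(Y|X) = 0.048·1.03073 + 0.952·1.07297 = 1.0709 bits

H(X,Y) = -Σ_{x,y} P(x,y) log₂ P(x,y). Per-cell terms -P(x,y)·log₂P(x,y):
  X=0: 0.15891, 0.00997, 0.09088
  X=1: 0.42379, 0.14444, 0.52079
Sum of the 6 terms: H(X,Y) = 1.3488 bits

Chain rule check:
  H(X) + H(Y|X) = 0.2778 + 1.0709 = 1.3487 bits
  H(X,Y) = 1.3488 bits
✓ Chain rule verified (Δ = 0.0001 is 4-dp rounding noise: each of the three values was rounded independently).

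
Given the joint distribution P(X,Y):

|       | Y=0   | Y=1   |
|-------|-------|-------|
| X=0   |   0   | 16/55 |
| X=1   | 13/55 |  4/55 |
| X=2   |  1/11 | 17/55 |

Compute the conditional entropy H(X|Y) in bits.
1.2110 bits

H(X|Y) = H(X,Y) - H(Y)

H(X,Y) = -Σ_{x,y} P(x,y) log₂ P(x,y). Per-cell terms -P(x,y)·log₂P(x,y):
  X=0: 0.00000, 0.51821
  X=1: 0.49185, 0.27501
  X=2: 0.31449, 0.52357
  (cells with P = 0 contribute 0)
Sum of the 6 terms: H(X,Y) = 2.1231 bits

Marginal of Y (column sums):
  P(Y=0) = 0 + 13/55 + 1/11 = 18/55
  P(Y=1) = 16/55 + 4/55 + 17/55 = 37/55
H(Y) = -[(18/55)·log₂(18/55) + (37/55)·log₂(37/55)]
  = 0.52738 + 0.38474 = 0.9121 bits

H(X|Y) = H(X,Y) - H(Y) = 2.1231 - 0.9121 = 1.2110 bits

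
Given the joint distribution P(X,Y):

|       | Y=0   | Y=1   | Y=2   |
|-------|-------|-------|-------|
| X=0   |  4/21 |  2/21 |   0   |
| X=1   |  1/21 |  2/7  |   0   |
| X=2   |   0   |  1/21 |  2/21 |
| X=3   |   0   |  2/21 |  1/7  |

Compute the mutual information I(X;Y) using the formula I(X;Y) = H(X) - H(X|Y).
0.6526 bits

I(X;Y) = H(X) - H(X|Y)

Marginal of X (row sums):
  P(X=0) = 4/21 + 2/21 + 0 = 2/7
  P(X=1) = 1/21 + 2/7 + 0 = 1/3
  P(X=2) = 0 + 1/21 + 2/21 = 1/7
  P(X=3) = 0 + 2/21 + 1/7 = 5/21
H(X) = -[(2/7)·log₂(2/7) + (1/3)·log₂(1/3) + (1/7)·log₂(1/7) + (5/21)·log₂(5/21)]
  = 0.5164 + 0.5283 + 0.4011 + 0.4929 = 1.9387 bits

Marginal of Y (column sums):
  P(Y=0) = 4/21 + 1/21 + 0 + 0 = 5/21
  P(Y=1) = 2/21 + 2/7 + 1/21 + 2/21 = 11/21
  P(Y=2) = 0 + 0 + 2/21 + 1/7 = 5/21
H(X|Y) = Σ_y P(y)·H(X|Y=y):
  Y=0: P(Y=0) = 5/21, P(X|Y=0) = (4/5, 1/5, 0, 0) → H(X|Y=0) = 0.7219
  Y=1: P(Y=1) = 11/21, P(X|Y=1) = (2/11, 6/11, 1/11, 2/11) → H(X|Y=1) = 1.6858
  Y=2: P(Y=2) = 5/21, P(X|Y=2) = (0, 0, 2/5, 3/5) → H(X|Y=2) = 0.9710
H(X|Y) = (5/21)·0.7219 + (11/21)·1.6858 + (5/21)·0.9710 = 1.2861 bits

I(X;Y) = H(X) - H(X|Y) = 1.9387 - 1.2861 = 0.6526 bits

Cross-check via I(X;Y) = H(X) + H(Y) - H(X,Y): computing H(Y) from the column sums and H(X,Y) from the 12 cells in the same way gives H(Y) = 1.4746 bits and H(X,Y) = 2.7607 bits, so
I(X;Y) = 1.9387 + 1.4746 - 2.7607 = 0.6526 bits ✓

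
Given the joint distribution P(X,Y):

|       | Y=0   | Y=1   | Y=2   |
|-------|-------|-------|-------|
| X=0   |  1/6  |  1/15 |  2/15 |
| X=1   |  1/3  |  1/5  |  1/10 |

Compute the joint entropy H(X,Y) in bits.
2.4038 bits

H(X,Y) = -Σ_{x,y} P(x,y) log₂ P(x,y). Per-cell terms -P(x,y)·log₂P(x,y):
  X=0: 0.4308, 0.2605, 0.3876
  X=1: 0.5283, 0.4644, 0.3322
Sum of the 6 terms: H(X,Y) = 2.4038 bits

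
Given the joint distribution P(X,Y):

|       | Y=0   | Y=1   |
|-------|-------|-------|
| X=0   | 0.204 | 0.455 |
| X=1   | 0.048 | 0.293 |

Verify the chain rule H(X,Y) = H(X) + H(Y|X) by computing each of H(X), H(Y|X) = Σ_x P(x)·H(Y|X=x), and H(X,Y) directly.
H(X) = 0.9258 bits, H(Y|X) = 0.7882 bits, H(X,Y) = 1.7139 bits

Marginal of X (row sums):
  P(X=0) = 0.204 + 0.455 = 0.659
  P(X=1) = 0.048 + 0.293 = 0.341
H(X) = -[0.659·log₂(0.659) + 0.341·log₂(0.341)]
  = 0.3965 + 0.5293 = 0.9258 bits

H(Y|X) = Σ_x P(x)·H(Y|X=x):
  X=0: P(X=0) = 0.659, P(Y|X=0) = (204/659, 455/659) → H(Y|X=0) = 0.8927
  X=1: P(X=1) = 0.341, P(Y|X=1) = (48/341, 293/341) → H(Y|X=1) = 0.5862
H(Y|X) = 0.659·0.8927 + 0.341·0.5862 = 0.7882 bits

H(X,Y) = -Σ_{x,y} P(x,y) log₂ P(x,y). Per-cell terms -P(x,y)·log₂P(x,y):
  X=0: 0.4678, 0.5169
  X=1: 0.2103, 0.5189
Sum of the 4 terms: H(X,Y) = 1.7139 bits

Chain rule check:
  H(X) + H(Y|X) = 0.9258 + 0.7882 = 1.7140 bits
  H(X,Y) = 1.7139 bits
✓ Chain rule verified (Δ = 0.0001 is 4-dp rounding noise: each of the three values was rounded independently).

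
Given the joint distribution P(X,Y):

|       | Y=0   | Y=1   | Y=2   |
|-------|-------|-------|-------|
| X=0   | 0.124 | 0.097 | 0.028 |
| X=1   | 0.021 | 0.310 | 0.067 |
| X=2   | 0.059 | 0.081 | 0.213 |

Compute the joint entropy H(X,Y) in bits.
2.7563 bits

H(X,Y) = -Σ_{x,y} P(x,y) log₂ P(x,y). Per-cell terms -P(x,y)·log₂P(x,y):
  X=0: 0.37344, 0.32649, 0.14444
  X=1: 0.11704, 0.52379, 0.26128
  X=2: 0.24091, 0.29370, 0.47522
Sum of the 9 terms: H(X,Y) = 2.7563 bits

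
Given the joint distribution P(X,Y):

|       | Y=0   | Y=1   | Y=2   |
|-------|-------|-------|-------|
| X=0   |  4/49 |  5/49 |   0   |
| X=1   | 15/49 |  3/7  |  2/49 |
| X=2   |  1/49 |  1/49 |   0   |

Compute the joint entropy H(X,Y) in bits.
2.0953 bits

H(X,Y) = -Σ_{x,y} P(x,y) log₂ P(x,y). Per-cell terms -P(x,y)·log₂P(x,y):
  X=0: 0.29508, 0.33600, 0.00000
  X=1: 0.52280, 0.52388, 0.18836
  X=2: 0.11459, 0.11459, 0.00000
  (cells with P = 0 contribute 0)
Sum of the 9 terms: H(X,Y) = 2.0953 bits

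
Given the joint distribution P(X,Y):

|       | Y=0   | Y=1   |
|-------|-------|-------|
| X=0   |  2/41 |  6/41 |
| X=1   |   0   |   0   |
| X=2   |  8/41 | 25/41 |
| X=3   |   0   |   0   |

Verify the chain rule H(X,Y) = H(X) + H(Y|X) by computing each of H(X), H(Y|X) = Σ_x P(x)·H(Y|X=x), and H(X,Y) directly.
H(X) = 0.7121 bits, H(Y|X) = 0.8014 bits, H(X,Y) = 1.5135 bits

Marginal of X (row sums):
  P(X=0) = 2/41 + 6/41 = 8/41
  P(X=1) = 0 + 0 = 0
  P(X=2) = 8/41 + 25/41 = 33/41
  P(X=3) = 0 + 0 = 0
H(X) = -[(8/41)·log₂(8/41) + (33/41)·log₂(33/41)]   (outcomes with P = 0 contribute 0)
  = 0.4600 + 0.2521 = 0.7121 bits

H(Y|X) = Σ_x P(x)·H(Y|X=x):
  X=0: P(X=0) = 8/41, P(Y|X=0) = (1/4, 3/4) → H(Y|X=0) = 0.8113
  X=1: P(X=1) = 0 → contributes 0
  X=2: P(X=2) = 33/41, P(Y|X=2) = (8/33, 25/33) → H(Y|X=2) = 0.7990
  X=3: P(X=3) = 0 → contributes 0
H(Y|X) = (8/41)·0.8113 + (33/41)·0.7990 = 0.8014 bits

H(X,Y) = -Σ_{x,y} P(x,y) log₂ P(x,y). Per-cell terms -P(x,y)·log₂P(x,y):
  X=0: 0.2126, 0.4057
  X=1: 0.0000, 0.0000
  X=2: 0.4600, 0.4352
  X=3: 0.0000, 0.0000
  (cells with P = 0 contribute 0)
Sum of the 8 terms: H(X,Y) = 1.5135 bits

Chain rule check:
  H(X) + H(Y|X) = 0.7121 + 0.8014 = 1.5135 bits
  H(X,Y) = 1.5135 bits
✓ Chain rule verified.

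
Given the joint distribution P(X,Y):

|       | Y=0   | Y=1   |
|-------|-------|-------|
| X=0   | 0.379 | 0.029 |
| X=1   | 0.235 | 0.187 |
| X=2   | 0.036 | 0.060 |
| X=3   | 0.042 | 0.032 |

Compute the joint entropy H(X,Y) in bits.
2.3891 bits

H(X,Y) = -Σ_{x,y} P(x,y) log₂ P(x,y). Per-cell terms -P(x,y)·log₂P(x,y):
  X=0: 0.5305, 0.1481
  X=1: 0.4910, 0.4523
  X=2: 0.1727, 0.2435
  X=3: 0.1921, 0.1589
Sum of the 8 terms: H(X,Y) = 2.3891 bits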